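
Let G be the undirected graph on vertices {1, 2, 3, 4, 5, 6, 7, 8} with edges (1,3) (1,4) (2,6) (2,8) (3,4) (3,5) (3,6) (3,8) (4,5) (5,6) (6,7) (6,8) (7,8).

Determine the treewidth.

A width-2 tree decomposition is:
Bags: B1 = {3, 6, 8}  B2 = {3, 5, 6}  B3 = {3, 4, 5}  B4 = {6, 7, 8}  B5 = {2, 6, 8}  B6 = {1, 3, 4}
Tree: B1–B2, B2–B3, B1–B4, B1–B5, B3–B6
Each bag holds 3 vertices, so the decomposition has width 2, which upper-bounds the treewidth. Conversely, {2, 6, 8} is a clique of size 3, and the vertices of any clique must share a bag in every tree decomposition; so some bag has ≥ 3 vertices and tw(G) ≥ 2. The upper and lower bounds meet at 2, so that is the treewidth.

2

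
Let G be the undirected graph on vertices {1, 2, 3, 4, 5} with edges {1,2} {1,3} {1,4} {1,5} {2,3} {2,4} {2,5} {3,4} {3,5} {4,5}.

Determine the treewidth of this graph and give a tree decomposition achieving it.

With just one bag of size 5, the width is 5 − 1 = 4, so tw(G) ≤ 4. Conversely, {1, 2, 3, 4, 5} is a clique of size 5, and the vertices of any clique must share a bag in every tree decomposition; so some bag has ≥ 5 vertices and tw(G) ≥ 4. Therefore the treewidth is 4.

Treewidth 4.
Bags: B1 = {1, 2, 3, 4, 5}
Tree: (single bag)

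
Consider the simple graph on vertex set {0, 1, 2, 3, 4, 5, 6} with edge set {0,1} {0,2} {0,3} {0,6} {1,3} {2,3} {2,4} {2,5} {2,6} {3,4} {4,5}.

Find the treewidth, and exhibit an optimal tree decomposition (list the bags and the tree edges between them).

Treewidth 2.
One optimal decomposition is:
Bags: B1 = {2, 3, 4}  B2 = {0, 2, 3}  B3 = {0, 1, 3}  B4 = {0, 2, 6}  B5 = {2, 4, 5}
Tree: B1–B2, B2–B3, B2–B4, B1–B5

The largest bag has 3 vertices, giving width 2; this decomposition certifies tw(G) ≤ 2. For the lower bound, the 3 vertices {0, 1, 3} are pairwise adjacent, and any tree decomposition puts a clique entirely inside one bag — forcing width ≥ 2. Hence tw(G) = 2 exactly.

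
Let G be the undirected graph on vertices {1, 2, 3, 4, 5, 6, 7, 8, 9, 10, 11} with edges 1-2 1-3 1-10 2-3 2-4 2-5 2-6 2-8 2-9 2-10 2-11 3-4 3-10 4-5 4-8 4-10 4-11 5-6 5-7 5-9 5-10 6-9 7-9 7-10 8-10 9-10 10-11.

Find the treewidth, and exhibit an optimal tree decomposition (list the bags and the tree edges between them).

Each bag holds 4 vertices, so the decomposition has width 3, which upper-bounds the treewidth. For the lower bound, the 4 vertices {1, 2, 3, 10} are pairwise adjacent, and any tree decomposition puts a clique entirely inside one bag — forcing width ≥ 3. Therefore the treewidth is 3.

Treewidth 3.
One optimal decomposition is:
Bags: B1 = {2, 4, 5, 10}  B2 = {2, 5, 9, 10}  B3 = {2, 4, 8, 10}  B4 = {2, 5, 6, 9}  B5 = {5, 7, 9, 10}  B6 = {2, 3, 4, 10}  B7 = {2, 4, 10, 11}  B8 = {1, 2, 3, 10}
Tree: B1–B2, B1–B3, B2–B4, B2–B5, B1–B6, B1–B7, B6–B8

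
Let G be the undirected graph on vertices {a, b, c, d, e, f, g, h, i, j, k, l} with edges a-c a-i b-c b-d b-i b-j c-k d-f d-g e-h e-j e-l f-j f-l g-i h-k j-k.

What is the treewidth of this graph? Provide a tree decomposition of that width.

Treewidth 3.
One such decomposition:
Bags: B1 = {a, c, g, i}  B2 = {b, c, g, i}  B3 = {b, c, d, g}  B4 = {b, c, d, k}  B5 = {b, d, j, k}  B6 = {d, f, j, k}  B7 = {f, h, j, k}  B8 = {e, f, h, j}  B9 = {e, f, h, l}
Tree: B1–B2, B2–B3, B3–B4, B4–B5, B5–B6, B6–B7, B7–B8, B8–B9

Every bag has size at most 4, so the width is 4 − 1 = 3 and tw(G) ≤ 3. For the lower bound: the 4 vertex sets {a,g,i}, {c}, {b}, {d,f,j,k} are disjoint, each induces a connected subgraph, and every pair is joined by at least one edge of G. Contracting each set to a single vertex therefore yields K_{4} as a minor, and since treewidth is minor-monotone, tw(G) ≥ tw(K_{4}) = 3. The upper and lower bounds meet at 3, so that is the treewidth.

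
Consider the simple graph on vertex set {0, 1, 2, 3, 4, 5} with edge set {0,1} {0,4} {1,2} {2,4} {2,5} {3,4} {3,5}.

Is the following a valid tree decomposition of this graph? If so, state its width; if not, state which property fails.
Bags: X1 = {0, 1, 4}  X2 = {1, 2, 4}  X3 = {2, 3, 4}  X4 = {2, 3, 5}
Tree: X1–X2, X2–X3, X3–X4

Checking the three conditions: (i) the bags cover all of {0, 1, 2, 3, 4, 5}; (ii) for each edge, some bag contains both endpoints; (iii) the bags containing any fixed vertex form a subtree. All hold, so the decomposition is valid with width 3 − 1 = 2.

Yes; width 2.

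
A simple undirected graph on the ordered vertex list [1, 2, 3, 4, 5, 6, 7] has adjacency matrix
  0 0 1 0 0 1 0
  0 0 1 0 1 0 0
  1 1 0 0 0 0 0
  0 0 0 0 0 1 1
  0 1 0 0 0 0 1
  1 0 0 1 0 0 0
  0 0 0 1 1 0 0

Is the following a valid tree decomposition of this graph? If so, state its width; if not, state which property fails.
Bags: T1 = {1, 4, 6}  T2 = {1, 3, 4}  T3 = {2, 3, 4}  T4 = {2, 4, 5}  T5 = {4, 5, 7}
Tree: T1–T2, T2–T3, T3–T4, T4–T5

Yes; width 2.

Every vertex of G appears in some bag (union = {1, 2, 3, 4, 5, 6, 7}); every edge is covered by a bag; and for each vertex v the set of bags containing v is connected in the bag tree. The decomposition is therefore valid. The largest bag has 3 vertices, so the width is 2.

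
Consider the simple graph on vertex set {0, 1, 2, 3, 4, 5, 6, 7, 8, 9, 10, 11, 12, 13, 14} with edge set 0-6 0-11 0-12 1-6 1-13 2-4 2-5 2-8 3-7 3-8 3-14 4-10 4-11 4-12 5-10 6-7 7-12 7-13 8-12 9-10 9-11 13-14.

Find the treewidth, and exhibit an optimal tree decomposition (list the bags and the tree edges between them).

Every bag has size at most 4, so the width is 4 − 1 = 3 and tw(G) ≤ 3. For the lower bound: the 4 vertex sets {1,13,14}, {6}, {7}, {0,3,8,12} are disjoint, each induces a connected subgraph, and every pair is joined by at least one edge of G. Contracting each set to a single vertex therefore yields K_{4} as a minor, and since treewidth is minor-monotone, tw(G) ≥ tw(K_{4}) = 3. Hence tw(G) = 3 exactly.

Treewidth 3.
One optimal decomposition is:
Bags: B1 = {1, 6, 13, 14}  B2 = {6, 7, 13, 14}  B3 = {3, 6, 7, 14}  B4 = {0, 3, 6, 7}  B5 = {0, 3, 7, 12}  B6 = {0, 3, 8, 12}  B7 = {0, 8, 11, 12}  B8 = {4, 8, 11, 12}  B9 = {2, 4, 8, 11}  B10 = {2, 4, 9, 11}  B11 = {2, 4, 9, 10}  B12 = {2, 5, 9, 10}
Tree: B1–B2, B2–B3, B3–B4, B4–B5, B5–B6, B6–B7, B7–B8, B8–B9, B9–B10, B10–B11, B11–B12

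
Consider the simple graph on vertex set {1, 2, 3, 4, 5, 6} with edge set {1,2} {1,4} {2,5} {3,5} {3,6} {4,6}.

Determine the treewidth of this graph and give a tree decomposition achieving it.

Treewidth 2.
One optimal decomposition is:
Bags: B1 = {1, 2, 5}  B2 = {1, 4, 5}  B3 = {4, 5, 6}  B4 = {3, 5, 6}
Tree: B1–B2, B2–B3, B3–B4

Every bag has size at most 3, so the width is 3 − 1 = 2 and tw(G) ≤ 2. For the lower bound, G contains the cycle 5–2–1–4–6–3–5, so G is not a forest; only forests have treewidth ≤ 1, hence tw(G) ≥ 2. The upper and lower bounds meet at 2, so that is the treewidth.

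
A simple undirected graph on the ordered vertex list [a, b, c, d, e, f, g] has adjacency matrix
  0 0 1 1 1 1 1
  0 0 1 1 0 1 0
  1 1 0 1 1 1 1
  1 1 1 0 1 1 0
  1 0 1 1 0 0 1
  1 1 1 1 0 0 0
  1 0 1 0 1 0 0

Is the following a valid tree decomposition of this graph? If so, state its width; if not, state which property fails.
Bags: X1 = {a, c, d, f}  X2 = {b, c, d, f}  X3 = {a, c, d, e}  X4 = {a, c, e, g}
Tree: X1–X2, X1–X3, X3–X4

Checking the three conditions: (i) the bags cover all of {a, b, c, d, e, f, g}; (ii) for each edge, some bag contains both endpoints; (iii) the bags containing any fixed vertex form a subtree. All hold, so the decomposition is valid with width 4 − 1 = 3.

Yes; width 3.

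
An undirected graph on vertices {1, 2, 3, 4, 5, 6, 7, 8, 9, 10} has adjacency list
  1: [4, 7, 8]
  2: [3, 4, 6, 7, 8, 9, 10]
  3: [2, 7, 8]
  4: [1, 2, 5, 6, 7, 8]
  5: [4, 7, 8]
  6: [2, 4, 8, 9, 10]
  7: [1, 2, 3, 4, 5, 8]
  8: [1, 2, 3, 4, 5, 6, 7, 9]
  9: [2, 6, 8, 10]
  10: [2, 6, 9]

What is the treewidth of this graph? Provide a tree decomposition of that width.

Each bag holds 4 vertices, so the decomposition has width 3, which upper-bounds the treewidth. For the lower bound, the 4 vertices {1, 4, 7, 8} are pairwise adjacent, and any tree decomposition puts a clique entirely inside one bag — forcing width ≥ 3. The upper and lower bounds meet at 3, so that is the treewidth.

Treewidth 3.
One such decomposition:
Bags: B1 = {4, 5, 7, 8}  B2 = {2, 4, 7, 8}  B3 = {2, 3, 7, 8}  B4 = {2, 4, 6, 8}  B5 = {1, 4, 7, 8}  B6 = {2, 6, 8, 9}  B7 = {2, 6, 9, 10}
Tree: B1–B2, B2–B3, B2–B4, B1–B5, B4–B6, B6–B7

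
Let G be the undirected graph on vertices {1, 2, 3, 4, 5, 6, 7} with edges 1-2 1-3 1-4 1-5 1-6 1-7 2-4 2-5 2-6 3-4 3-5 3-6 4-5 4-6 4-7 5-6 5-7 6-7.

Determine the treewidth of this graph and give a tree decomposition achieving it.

Treewidth 4.
One such decomposition:
Bags: B1 = {1, 4, 5, 6, 7}  B2 = {1, 3, 4, 5, 6}  B3 = {1, 2, 4, 5, 6}
Tree: B1–B2, B2–B3

The largest bag has 5 vertices, giving width 4; this decomposition certifies tw(G) ≤ 4. For the lower bound, the 5 vertices {1, 2, 4, 5, 6} are pairwise adjacent, and any tree decomposition puts a clique entirely inside one bag — forcing width ≥ 4. Therefore the treewidth is 4.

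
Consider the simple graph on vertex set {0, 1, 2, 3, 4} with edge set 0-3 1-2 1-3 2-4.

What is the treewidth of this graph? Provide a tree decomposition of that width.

Every bag has size at most 2, so the width is 2 − 1 = 1 and tw(G) ≤ 1. Any graph with an edge has treewidth ≥ 1, and G has the edge 4–2. Therefore the treewidth is 1.

Treewidth 1.
One optimal decomposition is:
Bags: B1 = {2, 4}  B2 = {1, 2}  B3 = {1, 3}  B4 = {0, 3}
Tree: B1–B2, B2–B3, B3–B4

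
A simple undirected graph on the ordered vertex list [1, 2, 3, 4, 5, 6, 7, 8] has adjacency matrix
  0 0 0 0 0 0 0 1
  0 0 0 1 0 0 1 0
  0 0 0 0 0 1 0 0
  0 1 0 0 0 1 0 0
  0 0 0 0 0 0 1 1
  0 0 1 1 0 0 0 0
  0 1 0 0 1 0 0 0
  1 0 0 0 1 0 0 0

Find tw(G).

1

A width-1 tree decomposition is:
Bags: B1 = {3, 6}  B2 = {4, 6}  B3 = {2, 4}  B4 = {2, 7}  B5 = {5, 7}  B6 = {5, 8}  B7 = {1, 8}
Tree: B1–B2, B2–B3, B3–B4, B4–B5, B5–B6, B6–B7
Every bag has size at most 2, so the width is 2 − 1 = 1 and tw(G) ≤ 1. Any graph with an edge has treewidth ≥ 1, and G has the edge 3–6. Therefore the treewidth is 1.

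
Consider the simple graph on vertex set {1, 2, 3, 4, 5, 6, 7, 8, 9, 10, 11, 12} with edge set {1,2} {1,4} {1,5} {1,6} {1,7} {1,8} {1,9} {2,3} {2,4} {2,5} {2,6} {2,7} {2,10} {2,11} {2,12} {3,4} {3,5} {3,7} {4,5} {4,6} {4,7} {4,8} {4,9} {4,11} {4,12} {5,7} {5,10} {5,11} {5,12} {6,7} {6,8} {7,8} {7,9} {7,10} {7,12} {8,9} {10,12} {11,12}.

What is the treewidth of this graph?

4

A width-4 tree decomposition is:
Bags: B1 = {1, 2, 4, 6, 7}  B2 = {1, 2, 4, 5, 7}  B3 = {1, 4, 6, 7, 8}  B4 = {2, 4, 5, 7, 12}  B5 = {1, 4, 7, 8, 9}  B6 = {2, 4, 5, 11, 12}  B7 = {2, 5, 7, 10, 12}  B8 = {2, 3, 4, 5, 7}
Tree: B1–B2, B1–B3, B2–B4, B3–B5, B4–B6, B4–B7, B2–B8
Each bag holds 5 vertices, so the decomposition has width 4, which upper-bounds the treewidth. On the other hand G contains the 5-clique {2, 5, 7, 10, 12}. A clique must lie in a single bag of any decomposition, so no decomposition can have width below 4. Combining the bounds, tw(G) = 4.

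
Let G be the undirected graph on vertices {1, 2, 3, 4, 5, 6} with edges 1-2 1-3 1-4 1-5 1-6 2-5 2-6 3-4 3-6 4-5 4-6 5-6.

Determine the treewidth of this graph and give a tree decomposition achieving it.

Every bag has size at most 4, so the width is 4 − 1 = 3 and tw(G) ≤ 3. On the other hand G contains the 4-clique {1, 2, 5, 6}. A clique must lie in a single bag of any decomposition, so no decomposition can have width below 3. Therefore the treewidth is 3.

Treewidth 3.
One optimal decomposition is:
Bags: B1 = {1, 4, 5, 6}  B2 = {1, 3, 4, 6}  B3 = {1, 2, 5, 6}
Tree: B1–B2, B1–B3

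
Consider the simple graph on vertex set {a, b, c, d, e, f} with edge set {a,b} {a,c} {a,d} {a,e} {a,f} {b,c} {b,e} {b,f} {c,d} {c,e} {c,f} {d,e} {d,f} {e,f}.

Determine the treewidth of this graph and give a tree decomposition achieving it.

Each bag holds 5 vertices, so the decomposition has width 4, which upper-bounds the treewidth. On the other hand G contains the 5-clique {a, c, d, e, f}. A clique must lie in a single bag of any decomposition, so no decomposition can have width below 4. The upper and lower bounds meet at 4, so that is the treewidth.

Treewidth 4.
One optimal decomposition is:
Bags: B1 = {a, c, d, e, f}  B2 = {a, b, c, e, f}
Tree: B1–B2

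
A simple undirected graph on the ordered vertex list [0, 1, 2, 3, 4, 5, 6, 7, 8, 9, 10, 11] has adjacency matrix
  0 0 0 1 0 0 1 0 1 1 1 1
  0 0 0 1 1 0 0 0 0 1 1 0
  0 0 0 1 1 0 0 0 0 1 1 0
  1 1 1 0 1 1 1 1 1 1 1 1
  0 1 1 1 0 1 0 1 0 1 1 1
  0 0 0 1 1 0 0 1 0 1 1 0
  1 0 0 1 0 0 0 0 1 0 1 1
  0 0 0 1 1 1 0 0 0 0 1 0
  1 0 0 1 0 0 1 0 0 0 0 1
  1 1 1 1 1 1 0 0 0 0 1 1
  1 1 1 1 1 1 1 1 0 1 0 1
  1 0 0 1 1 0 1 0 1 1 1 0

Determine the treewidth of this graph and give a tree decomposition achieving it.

Treewidth 4.
One such decomposition:
Bags: B1 = {0, 3, 9, 10, 11}  B2 = {0, 3, 6, 10, 11}  B3 = {3, 4, 9, 10, 11}  B4 = {3, 4, 5, 9, 10}  B5 = {3, 4, 5, 7, 10}  B6 = {2, 3, 4, 9, 10}  B7 = {1, 3, 4, 9, 10}  B8 = {0, 3, 6, 8, 11}
Tree: B1–B2, B1–B3, B3–B4, B4–B5, B4–B6, B4–B7, B2–B8

The largest bag has 5 vertices, giving width 4; this decomposition certifies tw(G) ≤ 4. On the other hand G contains the 5-clique {0, 3, 6, 8, 11}. A clique must lie in a single bag of any decomposition, so no decomposition can have width below 4. The upper and lower bounds meet at 4, so that is the treewidth.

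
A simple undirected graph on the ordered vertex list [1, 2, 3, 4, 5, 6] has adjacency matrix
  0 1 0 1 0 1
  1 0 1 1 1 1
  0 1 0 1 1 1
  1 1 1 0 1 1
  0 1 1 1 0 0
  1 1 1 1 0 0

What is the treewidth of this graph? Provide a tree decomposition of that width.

The largest bag has 4 vertices, giving width 3; this decomposition certifies tw(G) ≤ 3. Conversely, {1, 2, 4, 6} is a clique of size 4, and the vertices of any clique must share a bag in every tree decomposition; so some bag has ≥ 4 vertices and tw(G) ≥ 3. Combining the bounds, tw(G) = 3.

Treewidth 3.
One optimal decomposition is:
Bags: B1 = {2, 3, 4, 6}  B2 = {1, 2, 4, 6}  B3 = {2, 3, 4, 5}
Tree: B1–B2, B1–B3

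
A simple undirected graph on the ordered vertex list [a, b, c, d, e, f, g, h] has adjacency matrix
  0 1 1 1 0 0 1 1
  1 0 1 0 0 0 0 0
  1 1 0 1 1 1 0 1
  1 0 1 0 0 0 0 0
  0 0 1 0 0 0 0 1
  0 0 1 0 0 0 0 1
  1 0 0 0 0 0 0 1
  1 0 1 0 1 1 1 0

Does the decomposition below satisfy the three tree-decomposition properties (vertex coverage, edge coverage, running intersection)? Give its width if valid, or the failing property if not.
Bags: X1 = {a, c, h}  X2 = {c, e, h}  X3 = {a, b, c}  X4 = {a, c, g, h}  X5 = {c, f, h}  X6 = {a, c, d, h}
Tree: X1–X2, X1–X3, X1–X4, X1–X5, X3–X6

A tree decomposition must satisfy three properties: every vertex lies in some bag; for every edge, both endpoints lie together in some bag; and for every vertex, the bags containing it form a connected subtree. Here bags containing vertex h are not connected in the tree, so the decomposition is invalid.

No — bags containing vertex h are not connected in the tree.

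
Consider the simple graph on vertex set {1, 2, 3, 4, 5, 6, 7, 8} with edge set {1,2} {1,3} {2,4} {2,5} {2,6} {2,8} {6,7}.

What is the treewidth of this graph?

1

A width-1 tree decomposition is:
Bags: B1 = {6, 7}  B2 = {2, 6}  B3 = {1, 2}  B4 = {2, 5}  B5 = {2, 4}  B6 = {1, 3}  B7 = {2, 8}
Tree: B1–B2, B2–B3, B3–B4, B3–B5, B3–B6, B3–B7
The largest bag has 2 vertices, giving width 1; this decomposition certifies tw(G) ≤ 1. Since G has at least one edge (e.g. 6–7), it is not an edgeless graph, so tw(G) ≥ 1. The upper and lower bounds meet at 1, so that is the treewidth.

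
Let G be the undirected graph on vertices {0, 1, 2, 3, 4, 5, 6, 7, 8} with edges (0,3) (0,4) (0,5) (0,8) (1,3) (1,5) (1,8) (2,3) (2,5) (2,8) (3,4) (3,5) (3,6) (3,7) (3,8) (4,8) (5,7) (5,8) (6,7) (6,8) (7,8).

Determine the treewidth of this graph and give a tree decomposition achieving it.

Each bag holds 4 vertices, so the decomposition has width 3, which upper-bounds the treewidth. On the other hand G contains the 4-clique {0, 3, 4, 8}. A clique must lie in a single bag of any decomposition, so no decomposition can have width below 3. Hence tw(G) = 3 exactly.

Treewidth 3.
One optimal decomposition is:
Bags: B1 = {1, 3, 5, 8}  B2 = {2, 3, 5, 8}  B3 = {3, 5, 7, 8}  B4 = {0, 3, 5, 8}  B5 = {3, 6, 7, 8}  B6 = {0, 3, 4, 8}
Tree: B1–B2, B1–B3, B1–B4, B3–B5, B4–B6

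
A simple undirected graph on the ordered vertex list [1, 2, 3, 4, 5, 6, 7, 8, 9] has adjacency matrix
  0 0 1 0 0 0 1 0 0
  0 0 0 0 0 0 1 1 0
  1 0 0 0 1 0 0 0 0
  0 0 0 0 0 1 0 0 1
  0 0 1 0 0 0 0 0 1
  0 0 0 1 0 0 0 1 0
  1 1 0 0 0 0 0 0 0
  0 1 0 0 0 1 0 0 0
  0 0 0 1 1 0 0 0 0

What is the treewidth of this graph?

2

A width-2 tree decomposition is:
Bags: B1 = {4, 6, 9}  B2 = {5, 6, 9}  B3 = {3, 5, 6}  B4 = {1, 3, 6}  B5 = {1, 6, 7}  B6 = {2, 6, 7}  B7 = {2, 6, 8}
Tree: B1–B2, B2–B3, B3–B4, B4–B5, B5–B6, B6–B7
The largest bag has 3 vertices, giving width 2; this decomposition certifies tw(G) ≤ 2. For the lower bound, G contains the cycle 6–4–9–5–3–1–7–2–8–6, so G is not a forest; only forests have treewidth ≤ 1, hence tw(G) ≥ 2. Hence tw(G) = 2 exactly.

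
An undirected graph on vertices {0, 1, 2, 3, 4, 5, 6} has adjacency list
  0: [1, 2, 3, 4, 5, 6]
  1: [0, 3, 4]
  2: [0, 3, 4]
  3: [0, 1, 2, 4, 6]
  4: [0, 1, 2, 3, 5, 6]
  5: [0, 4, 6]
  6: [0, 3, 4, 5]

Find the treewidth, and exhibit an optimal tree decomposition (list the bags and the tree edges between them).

Treewidth 3.
Bags: B1 = {0, 4, 5, 6}  B2 = {0, 3, 4, 6}  B3 = {0, 2, 3, 4}  B4 = {0, 1, 3, 4}
Tree: B1–B2, B2–B3, B2–B4

The largest bag has 4 vertices, giving width 3; this decomposition certifies tw(G) ≤ 3. On the other hand G contains the 4-clique {0, 1, 3, 4}. A clique must lie in a single bag of any decomposition, so no decomposition can have width below 3. The upper and lower bounds meet at 3, so that is the treewidth.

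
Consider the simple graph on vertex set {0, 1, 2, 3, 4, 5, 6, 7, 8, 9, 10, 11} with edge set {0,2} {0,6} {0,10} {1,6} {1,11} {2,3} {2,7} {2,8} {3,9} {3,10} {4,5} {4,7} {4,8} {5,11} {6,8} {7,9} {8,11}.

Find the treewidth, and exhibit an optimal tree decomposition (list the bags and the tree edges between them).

Treewidth 3.
One optimal decomposition is:
Bags: B1 = {1, 4, 5, 11}  B2 = {1, 4, 8, 11}  B3 = {1, 4, 6, 8}  B4 = {4, 6, 7, 8}  B5 = {2, 6, 7, 8}  B6 = {0, 2, 6, 7}  B7 = {0, 2, 7, 9}  B8 = {0, 2, 3, 9}  B9 = {0, 3, 9, 10}
Tree: B1–B2, B2–B3, B3–B4, B4–B5, B5–B6, B6–B7, B7–B8, B8–B9

The largest bag has 4 vertices, giving width 3; this decomposition certifies tw(G) ≤ 3. For the lower bound: the 4 vertex sets {1,5,11}, {4}, {8}, {0,2,6,7} are disjoint, each induces a connected subgraph, and every pair is joined by at least one edge of G. Contracting each set to a single vertex therefore yields K_{4} as a minor, and since treewidth is minor-monotone, tw(G) ≥ tw(K_{4}) = 3. Combining the bounds, tw(G) = 3.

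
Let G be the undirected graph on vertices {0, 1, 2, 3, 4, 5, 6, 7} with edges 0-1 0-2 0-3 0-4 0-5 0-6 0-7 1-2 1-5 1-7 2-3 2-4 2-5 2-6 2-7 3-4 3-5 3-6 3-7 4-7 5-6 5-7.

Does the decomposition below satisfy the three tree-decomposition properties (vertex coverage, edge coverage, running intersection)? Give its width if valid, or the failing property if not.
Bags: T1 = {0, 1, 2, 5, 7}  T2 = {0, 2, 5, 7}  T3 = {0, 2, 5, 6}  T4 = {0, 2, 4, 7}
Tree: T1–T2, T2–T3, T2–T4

No — vertex 3 appears in no bag.

A tree decomposition must satisfy three properties: every vertex lies in some bag; for every edge, both endpoints lie together in some bag; and for every vertex, the bags containing it form a connected subtree. Here vertex 3 appears in no bag, so the decomposition is invalid.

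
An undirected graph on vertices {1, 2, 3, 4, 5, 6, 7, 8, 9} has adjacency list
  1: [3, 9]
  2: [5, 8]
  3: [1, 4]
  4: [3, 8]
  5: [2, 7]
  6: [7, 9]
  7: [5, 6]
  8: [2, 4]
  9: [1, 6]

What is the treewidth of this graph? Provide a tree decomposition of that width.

Treewidth 2.
Bags: B1 = {2, 5, 7}  B2 = {2, 7, 8}  B3 = {4, 7, 8}  B4 = {3, 4, 7}  B5 = {1, 3, 7}  B6 = {1, 7, 9}  B7 = {6, 7, 9}
Tree: B1–B2, B2–B3, B3–B4, B4–B5, B5–B6, B6–B7

The largest bag has 3 vertices, giving width 2; this decomposition certifies tw(G) ≤ 2. Since 7–5–2–8–4–3–1–9–6–7 is a cycle in G, G is not acyclic. Forests are exactly the graphs of treewidth ≤ 1, so tw(G) ≥ 2. Hence tw(G) = 2 exactly.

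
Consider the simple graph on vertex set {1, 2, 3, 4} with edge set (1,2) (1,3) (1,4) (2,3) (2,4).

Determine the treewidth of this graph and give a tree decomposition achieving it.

Treewidth 2.
One such decomposition:
Bags: B1 = {1, 2, 4}  B2 = {1, 2, 3}
Tree: B1–B2

The largest bag has 3 vertices, giving width 2; this decomposition certifies tw(G) ≤ 2. Conversely, {1, 2, 3} is a clique of size 3, and the vertices of any clique must share a bag in every tree decomposition; so some bag has ≥ 3 vertices and tw(G) ≥ 2. Therefore the treewidth is 2.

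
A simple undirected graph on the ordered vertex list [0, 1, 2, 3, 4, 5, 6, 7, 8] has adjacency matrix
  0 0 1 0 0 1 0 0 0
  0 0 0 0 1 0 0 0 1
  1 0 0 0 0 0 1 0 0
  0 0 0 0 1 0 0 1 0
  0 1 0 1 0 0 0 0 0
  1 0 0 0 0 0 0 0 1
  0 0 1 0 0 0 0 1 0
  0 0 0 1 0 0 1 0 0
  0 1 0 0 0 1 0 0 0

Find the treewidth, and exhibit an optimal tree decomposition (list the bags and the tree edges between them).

Each bag holds 3 vertices, so the decomposition has width 2, which upper-bounds the treewidth. Since 8–1–4–3–7–6–2–0–5–8 is a cycle in G, G is not acyclic. Forests are exactly the graphs of treewidth ≤ 1, so tw(G) ≥ 2. Therefore the treewidth is 2.

Treewidth 2.
One such decomposition:
Bags: B1 = {1, 4, 8}  B2 = {3, 4, 8}  B3 = {3, 7, 8}  B4 = {6, 7, 8}  B5 = {2, 6, 8}  B6 = {0, 2, 8}  B7 = {0, 5, 8}
Tree: B1–B2, B2–B3, B3–B4, B4–B5, B5–B6, B6–B7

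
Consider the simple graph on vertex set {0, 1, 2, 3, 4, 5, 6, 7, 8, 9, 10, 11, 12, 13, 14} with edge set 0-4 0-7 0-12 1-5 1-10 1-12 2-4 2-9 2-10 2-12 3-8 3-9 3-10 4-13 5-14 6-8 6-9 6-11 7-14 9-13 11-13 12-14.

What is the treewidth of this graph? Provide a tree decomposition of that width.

Treewidth 3.
Bags: B1 = {0, 5, 7, 14}  B2 = {0, 5, 12, 14}  B3 = {0, 1, 5, 12}  B4 = {0, 1, 4, 12}  B5 = {1, 2, 4, 12}  B6 = {1, 2, 4, 10}  B7 = {2, 4, 10, 13}  B8 = {2, 9, 10, 13}  B9 = {3, 9, 10, 13}  B10 = {3, 9, 11, 13}  B11 = {3, 6, 9, 11}  B12 = {3, 6, 8, 11}
Tree: B1–B2, B2–B3, B3–B4, B4–B5, B5–B6, B6–B7, B7–B8, B8–B9, B9–B10, B10–B11, B11–B12

Each bag holds 4 vertices, so the decomposition has width 3, which upper-bounds the treewidth. For the lower bound: the 4 vertex sets {5,7,14}, {0}, {12}, {1,2,4,10} are disjoint, each induces a connected subgraph, and every pair is joined by at least one edge of G. Contracting each set to a single vertex therefore yields K_{4} as a minor, and since treewidth is minor-monotone, tw(G) ≥ tw(K_{4}) = 3. The upper and lower bounds meet at 3, so that is the treewidth.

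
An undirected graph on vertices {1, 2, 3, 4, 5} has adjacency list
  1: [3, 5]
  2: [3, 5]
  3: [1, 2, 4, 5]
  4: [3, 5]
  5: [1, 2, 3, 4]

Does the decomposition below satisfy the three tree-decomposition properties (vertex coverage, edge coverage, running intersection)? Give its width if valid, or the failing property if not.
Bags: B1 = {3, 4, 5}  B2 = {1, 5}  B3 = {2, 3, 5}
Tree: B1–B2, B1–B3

A tree decomposition must satisfy three properties: every vertex lies in some bag; for every edge, both endpoints lie together in some bag; and for every vertex, the bags containing it form a connected subtree. Here edge (3,1) lies in no bag, so the decomposition is invalid.

No — edge (3,1) lies in no bag.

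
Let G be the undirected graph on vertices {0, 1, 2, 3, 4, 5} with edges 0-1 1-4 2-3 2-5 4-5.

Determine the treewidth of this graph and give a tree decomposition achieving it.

Treewidth 1.
Bags: B1 = {2, 3}  B2 = {2, 5}  B3 = {4, 5}  B4 = {1, 4}  B5 = {0, 1}
Tree: B1–B2, B2–B3, B3–B4, B4–B5

The largest bag has 2 vertices, giving width 1; this decomposition certifies tw(G) ≤ 1. G has an edge, so its treewidth is at least 1. Combining the bounds, tw(G) = 1.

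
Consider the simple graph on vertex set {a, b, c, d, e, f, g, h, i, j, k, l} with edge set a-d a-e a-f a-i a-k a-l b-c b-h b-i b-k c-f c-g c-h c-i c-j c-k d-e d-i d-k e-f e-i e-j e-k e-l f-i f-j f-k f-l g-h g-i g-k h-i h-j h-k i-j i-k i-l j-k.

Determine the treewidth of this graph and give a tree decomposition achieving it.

Treewidth 4.
One such decomposition:
Bags: B1 = {c, f, i, j, k}  B2 = {e, f, i, j, k}  B3 = {c, h, i, j, k}  B4 = {a, e, f, i, k}  B5 = {a, d, e, i, k}  B6 = {c, g, h, i, k}  B7 = {b, c, h, i, k}  B8 = {a, e, f, i, l}
Tree: B1–B2, B1–B3, B2–B4, B4–B5, B3–B6, B6–B7, B4–B8

The largest bag has 5 vertices, giving width 4; this decomposition certifies tw(G) ≤ 4. On the other hand G contains the 5-clique {a, e, f, i, l}. A clique must lie in a single bag of any decomposition, so no decomposition can have width below 4. Hence tw(G) = 4 exactly.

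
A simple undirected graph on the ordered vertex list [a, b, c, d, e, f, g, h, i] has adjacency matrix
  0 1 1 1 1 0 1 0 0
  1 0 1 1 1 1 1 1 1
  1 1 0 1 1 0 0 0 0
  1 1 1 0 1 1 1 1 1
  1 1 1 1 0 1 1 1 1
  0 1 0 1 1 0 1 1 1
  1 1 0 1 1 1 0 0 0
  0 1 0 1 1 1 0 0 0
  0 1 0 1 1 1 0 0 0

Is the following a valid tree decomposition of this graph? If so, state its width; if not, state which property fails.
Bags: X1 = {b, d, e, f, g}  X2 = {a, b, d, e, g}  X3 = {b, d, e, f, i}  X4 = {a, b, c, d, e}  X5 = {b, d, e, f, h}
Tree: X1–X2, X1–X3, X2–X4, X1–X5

Yes; width 4.

Every vertex of G appears in some bag (union = {a, b, c, d, e, f, g, h, i}); every edge is covered by a bag; and for each vertex v the set of bags containing v is connected in the bag tree. The decomposition is therefore valid. The largest bag has 5 vertices, so the width is 4.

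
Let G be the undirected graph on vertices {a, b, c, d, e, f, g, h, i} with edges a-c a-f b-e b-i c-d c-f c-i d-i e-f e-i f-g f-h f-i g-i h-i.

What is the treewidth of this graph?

A width-2 tree decomposition is:
Bags: B1 = {c, f, i}  B2 = {e, f, i}  B3 = {b, e, i}  B4 = {f, g, i}  B5 = {f, h, i}  B6 = {a, c, f}  B7 = {c, d, i}
Tree: B1–B2, B2–B3, B1–B4, B4–B5, B1–B6, B1–B7
The largest bag has 3 vertices, giving width 2; this decomposition certifies tw(G) ≤ 2. For the lower bound, the 3 vertices {a, c, f} are pairwise adjacent, and any tree decomposition puts a clique entirely inside one bag — forcing width ≥ 2. Hence tw(G) = 2 exactly.

2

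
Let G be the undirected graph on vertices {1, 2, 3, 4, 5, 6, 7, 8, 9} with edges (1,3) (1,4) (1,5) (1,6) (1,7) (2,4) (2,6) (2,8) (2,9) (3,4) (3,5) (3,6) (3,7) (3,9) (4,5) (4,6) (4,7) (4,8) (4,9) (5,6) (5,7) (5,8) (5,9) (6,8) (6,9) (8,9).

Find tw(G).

A width-4 tree decomposition is:
Bags: B1 = {1, 3, 4, 5, 7}  B2 = {1, 3, 4, 5, 6}  B3 = {3, 4, 5, 6, 9}  B4 = {4, 5, 6, 8, 9}  B5 = {2, 4, 6, 8, 9}
Tree: B1–B2, B2–B3, B3–B4, B4–B5
Each bag holds 5 vertices, so the decomposition has width 4, which upper-bounds the treewidth. Conversely, {2, 4, 6, 8, 9} is a clique of size 5, and the vertices of any clique must share a bag in every tree decomposition; so some bag has ≥ 5 vertices and tw(G) ≥ 4. The upper and lower bounds meet at 4, so that is the treewidth.

4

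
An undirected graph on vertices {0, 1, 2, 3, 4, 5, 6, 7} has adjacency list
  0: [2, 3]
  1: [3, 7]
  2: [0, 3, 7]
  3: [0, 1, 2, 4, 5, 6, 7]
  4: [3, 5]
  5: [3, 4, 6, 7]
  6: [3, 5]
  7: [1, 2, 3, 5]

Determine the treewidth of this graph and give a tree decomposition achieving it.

Each bag holds 3 vertices, so the decomposition has width 2, which upper-bounds the treewidth. For the lower bound, the 3 vertices {0, 2, 3} are pairwise adjacent, and any tree decomposition puts a clique entirely inside one bag — forcing width ≥ 2. Combining the bounds, tw(G) = 2.

Treewidth 2.
One optimal decomposition is:
Bags: B1 = {3, 4, 5}  B2 = {3, 5, 6}  B3 = {3, 5, 7}  B4 = {1, 3, 7}  B5 = {2, 3, 7}  B6 = {0, 2, 3}
Tree: B1–B2, B1–B3, B3–B4, B3–B5, B5–B6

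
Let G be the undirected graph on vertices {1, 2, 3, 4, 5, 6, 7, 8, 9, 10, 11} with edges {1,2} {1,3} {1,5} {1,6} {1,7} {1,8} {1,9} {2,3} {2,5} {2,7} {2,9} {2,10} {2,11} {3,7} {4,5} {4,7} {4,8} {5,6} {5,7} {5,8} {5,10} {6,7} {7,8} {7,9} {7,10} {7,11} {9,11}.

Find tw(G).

3

A width-3 tree decomposition is:
Bags: B1 = {1, 5, 7, 8}  B2 = {4, 5, 7, 8}  B3 = {1, 5, 6, 7}  B4 = {1, 2, 5, 7}  B5 = {1, 2, 7, 9}  B6 = {2, 5, 7, 10}  B7 = {2, 7, 9, 11}  B8 = {1, 2, 3, 7}
Tree: B1–B2, B1–B3, B3–B4, B4–B5, B4–B6, B5–B7, B5–B8
The largest bag has 4 vertices, giving width 3; this decomposition certifies tw(G) ≤ 3. On the other hand G contains the 4-clique {1, 5, 7, 8}. A clique must lie in a single bag of any decomposition, so no decomposition can have width below 3. Combining the bounds, tw(G) = 3.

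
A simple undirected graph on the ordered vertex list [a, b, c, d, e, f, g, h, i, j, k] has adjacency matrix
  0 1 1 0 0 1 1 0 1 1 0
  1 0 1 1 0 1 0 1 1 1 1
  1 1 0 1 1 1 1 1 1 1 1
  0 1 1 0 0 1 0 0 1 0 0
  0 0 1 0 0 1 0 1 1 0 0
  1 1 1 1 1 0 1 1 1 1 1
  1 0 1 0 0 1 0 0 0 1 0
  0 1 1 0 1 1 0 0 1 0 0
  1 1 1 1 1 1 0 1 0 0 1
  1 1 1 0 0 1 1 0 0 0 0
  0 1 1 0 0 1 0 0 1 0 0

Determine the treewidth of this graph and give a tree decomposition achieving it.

Treewidth 4.
One such decomposition:
Bags: B1 = {b, c, f, h, i}  B2 = {c, e, f, h, i}  B3 = {a, b, c, f, i}  B4 = {b, c, d, f, i}  B5 = {a, b, c, f, j}  B6 = {b, c, f, i, k}  B7 = {a, c, f, g, j}
Tree: B1–B2, B1–B3, B1–B4, B3–B5, B1–B6, B5–B7

Each bag holds 5 vertices, so the decomposition has width 4, which upper-bounds the treewidth. On the other hand G contains the 5-clique {a, c, f, g, j}. A clique must lie in a single bag of any decomposition, so no decomposition can have width below 4. Hence tw(G) = 4 exactly.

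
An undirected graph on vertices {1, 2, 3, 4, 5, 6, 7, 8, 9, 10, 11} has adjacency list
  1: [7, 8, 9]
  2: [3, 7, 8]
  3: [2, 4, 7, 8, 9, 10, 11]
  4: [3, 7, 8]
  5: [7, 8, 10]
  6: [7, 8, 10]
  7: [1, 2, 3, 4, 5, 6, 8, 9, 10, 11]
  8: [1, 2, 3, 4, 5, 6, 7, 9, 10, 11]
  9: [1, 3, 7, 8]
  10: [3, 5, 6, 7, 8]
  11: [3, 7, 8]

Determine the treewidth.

A width-3 tree decomposition is:
Bags: B1 = {3, 7, 8, 10}  B2 = {5, 7, 8, 10}  B3 = {3, 4, 7, 8}  B4 = {3, 7, 8, 9}  B5 = {1, 7, 8, 9}  B6 = {2, 3, 7, 8}  B7 = {6, 7, 8, 10}  B8 = {3, 7, 8, 11}
Tree: B1–B2, B1–B3, B3–B4, B4–B5, B1–B6, B2–B7, B4–B8
Every bag has size at most 4, so the width is 4 − 1 = 3 and tw(G) ≤ 3. On the other hand G contains the 4-clique {1, 7, 8, 9}. A clique must lie in a single bag of any decomposition, so no decomposition can have width below 3. Hence tw(G) = 3 exactly.

3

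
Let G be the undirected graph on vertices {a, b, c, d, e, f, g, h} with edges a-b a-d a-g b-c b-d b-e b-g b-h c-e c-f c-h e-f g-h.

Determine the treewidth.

A width-2 tree decomposition is:
Bags: B1 = {c, e, f}  B2 = {b, c, e}  B3 = {b, c, h}  B4 = {b, g, h}  B5 = {a, b, g}  B6 = {a, b, d}
Tree: B1–B2, B2–B3, B3–B4, B4–B5, B5–B6
Every bag has size at most 3, so the width is 3 − 1 = 2 and tw(G) ≤ 2. On the other hand G contains the 3-clique {c, e, f}. A clique must lie in a single bag of any decomposition, so no decomposition can have width below 2. Combining the bounds, tw(G) = 2.

2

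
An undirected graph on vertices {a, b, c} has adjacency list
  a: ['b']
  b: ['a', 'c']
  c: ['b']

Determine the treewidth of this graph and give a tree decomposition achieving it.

Treewidth 1.
Bags: B1 = {a, b}  B2 = {b, c}
Tree: B1–B2

The largest bag has 2 vertices, giving width 1; this decomposition certifies tw(G) ≤ 1. Since G has at least one edge (e.g. b–a), it is not an edgeless graph, so tw(G) ≥ 1. The upper and lower bounds meet at 1, so that is the treewidth.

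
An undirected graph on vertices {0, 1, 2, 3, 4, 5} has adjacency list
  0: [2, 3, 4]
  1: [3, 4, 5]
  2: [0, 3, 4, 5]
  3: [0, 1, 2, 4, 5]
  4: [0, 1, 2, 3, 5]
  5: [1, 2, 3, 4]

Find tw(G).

A width-3 tree decomposition is:
Bags: B1 = {2, 3, 4, 5}  B2 = {1, 3, 4, 5}  B3 = {0, 2, 3, 4}
Tree: B1–B2, B1–B3
Every bag has size at most 4, so the width is 4 − 1 = 3 and tw(G) ≤ 3. For the lower bound, the 4 vertices {1, 3, 4, 5} are pairwise adjacent, and any tree decomposition puts a clique entirely inside one bag — forcing width ≥ 3. Hence tw(G) = 3 exactly.

3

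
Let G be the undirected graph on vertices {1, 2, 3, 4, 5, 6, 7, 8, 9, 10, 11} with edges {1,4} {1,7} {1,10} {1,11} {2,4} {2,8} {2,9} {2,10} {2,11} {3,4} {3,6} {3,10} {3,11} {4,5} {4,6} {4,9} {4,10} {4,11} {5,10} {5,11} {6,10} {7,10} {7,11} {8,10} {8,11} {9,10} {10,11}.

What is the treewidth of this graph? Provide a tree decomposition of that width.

Treewidth 3.
Bags: B1 = {2, 4, 10, 11}  B2 = {4, 5, 10, 11}  B3 = {1, 4, 10, 11}  B4 = {1, 7, 10, 11}  B5 = {3, 4, 10, 11}  B6 = {2, 8, 10, 11}  B7 = {3, 4, 6, 10}  B8 = {2, 4, 9, 10}
Tree: B1–B2, B1–B3, B3–B4, B2–B5, B1–B6, B5–B7, B1–B8

Each bag holds 4 vertices, so the decomposition has width 3, which upper-bounds the treewidth. Conversely, {2, 8, 10, 11} is a clique of size 4, and the vertices of any clique must share a bag in every tree decomposition; so some bag has ≥ 4 vertices and tw(G) ≥ 3. Combining the bounds, tw(G) = 3.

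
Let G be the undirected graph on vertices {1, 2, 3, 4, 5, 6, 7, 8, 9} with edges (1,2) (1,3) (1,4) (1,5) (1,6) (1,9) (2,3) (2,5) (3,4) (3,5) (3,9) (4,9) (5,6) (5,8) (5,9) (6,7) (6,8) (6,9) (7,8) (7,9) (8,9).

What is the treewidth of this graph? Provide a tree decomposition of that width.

Treewidth 3.
One optimal decomposition is:
Bags: B1 = {1, 3, 4, 9}  B2 = {1, 3, 5, 9}  B3 = {1, 5, 6, 9}  B4 = {5, 6, 8, 9}  B5 = {6, 7, 8, 9}  B6 = {1, 2, 3, 5}
Tree: B1–B2, B2–B3, B3–B4, B4–B5, B2–B6

Every bag has size at most 4, so the width is 4 − 1 = 3 and tw(G) ≤ 3. For the lower bound, the 4 vertices {5, 6, 8, 9} are pairwise adjacent, and any tree decomposition puts a clique entirely inside one bag — forcing width ≥ 3. The upper and lower bounds meet at 3, so that is the treewidth.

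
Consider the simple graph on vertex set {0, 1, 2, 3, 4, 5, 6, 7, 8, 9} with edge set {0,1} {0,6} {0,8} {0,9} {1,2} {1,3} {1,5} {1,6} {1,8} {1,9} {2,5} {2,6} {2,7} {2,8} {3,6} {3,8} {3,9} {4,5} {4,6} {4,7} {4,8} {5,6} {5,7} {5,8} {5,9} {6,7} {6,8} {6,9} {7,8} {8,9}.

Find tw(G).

4

A width-4 tree decomposition is:
Bags: B1 = {1, 3, 6, 8, 9}  B2 = {1, 5, 6, 8, 9}  B3 = {0, 1, 6, 8, 9}  B4 = {1, 2, 5, 6, 8}  B5 = {2, 5, 6, 7, 8}  B6 = {4, 5, 6, 7, 8}
Tree: B1–B2, B1–B3, B2–B4, B4–B5, B5–B6
Each bag holds 5 vertices, so the decomposition has width 4, which upper-bounds the treewidth. For the lower bound, the 5 vertices {0, 1, 6, 8, 9} are pairwise adjacent, and any tree decomposition puts a clique entirely inside one bag — forcing width ≥ 4. Therefore the treewidth is 4.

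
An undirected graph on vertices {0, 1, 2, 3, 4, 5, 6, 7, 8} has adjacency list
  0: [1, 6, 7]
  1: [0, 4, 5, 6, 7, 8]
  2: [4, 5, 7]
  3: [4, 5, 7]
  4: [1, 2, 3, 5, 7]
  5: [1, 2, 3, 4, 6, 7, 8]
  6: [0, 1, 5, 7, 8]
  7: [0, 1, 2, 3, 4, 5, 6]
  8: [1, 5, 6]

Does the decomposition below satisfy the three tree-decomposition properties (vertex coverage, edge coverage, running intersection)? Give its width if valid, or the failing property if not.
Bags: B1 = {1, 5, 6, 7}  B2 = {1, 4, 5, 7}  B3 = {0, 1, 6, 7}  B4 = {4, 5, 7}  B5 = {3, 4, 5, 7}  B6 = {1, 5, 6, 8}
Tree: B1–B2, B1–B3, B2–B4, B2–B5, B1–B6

A tree decomposition must satisfy three properties: every vertex lies in some bag; for every edge, both endpoints lie together in some bag; and for every vertex, the bags containing it form a connected subtree. Here vertex 2 appears in no bag, so the decomposition is invalid.

No — vertex 2 appears in no bag.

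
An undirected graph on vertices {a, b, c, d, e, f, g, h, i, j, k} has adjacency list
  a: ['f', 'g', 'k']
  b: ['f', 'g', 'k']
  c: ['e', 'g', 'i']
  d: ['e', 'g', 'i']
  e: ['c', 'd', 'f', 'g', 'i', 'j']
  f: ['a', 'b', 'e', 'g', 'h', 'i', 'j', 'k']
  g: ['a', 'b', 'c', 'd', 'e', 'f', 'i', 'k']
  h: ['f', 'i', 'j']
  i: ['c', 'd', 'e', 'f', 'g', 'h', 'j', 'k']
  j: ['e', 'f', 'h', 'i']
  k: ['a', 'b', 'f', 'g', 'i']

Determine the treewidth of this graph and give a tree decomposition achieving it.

Treewidth 3.
One optimal decomposition is:
Bags: B1 = {d, e, g, i}  B2 = {e, f, g, i}  B3 = {c, e, g, i}  B4 = {f, g, i, k}  B5 = {a, f, g, k}  B6 = {b, f, g, k}  B7 = {e, f, i, j}  B8 = {f, h, i, j}
Tree: B1–B2, B1–B3, B2–B4, B4–B5, B5–B6, B2–B7, B7–B8

Each bag holds 4 vertices, so the decomposition has width 3, which upper-bounds the treewidth. On the other hand G contains the 4-clique {d, e, g, i}. A clique must lie in a single bag of any decomposition, so no decomposition can have width below 3. The upper and lower bounds meet at 3, so that is the treewidth.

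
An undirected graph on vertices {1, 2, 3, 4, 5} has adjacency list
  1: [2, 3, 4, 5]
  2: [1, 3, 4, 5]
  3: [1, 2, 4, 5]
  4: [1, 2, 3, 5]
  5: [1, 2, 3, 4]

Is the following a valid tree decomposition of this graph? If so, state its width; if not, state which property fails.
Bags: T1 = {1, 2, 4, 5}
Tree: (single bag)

No — vertex 3 appears in no bag.

A tree decomposition must satisfy three properties: every vertex lies in some bag; for every edge, both endpoints lie together in some bag; and for every vertex, the bags containing it form a connected subtree. Here vertex 3 appears in no bag, so the decomposition is invalid.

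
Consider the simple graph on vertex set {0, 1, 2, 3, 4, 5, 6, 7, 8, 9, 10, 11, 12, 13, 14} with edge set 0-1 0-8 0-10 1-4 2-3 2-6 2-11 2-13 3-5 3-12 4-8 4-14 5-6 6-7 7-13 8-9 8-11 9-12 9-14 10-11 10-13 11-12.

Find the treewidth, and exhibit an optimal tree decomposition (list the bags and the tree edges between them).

Treewidth 3.
One optimal decomposition is:
Bags: B1 = {1, 4, 9, 14}  B2 = {1, 4, 8, 9}  B3 = {0, 1, 8, 9}  B4 = {0, 8, 9, 12}  B5 = {0, 8, 11, 12}  B6 = {0, 10, 11, 12}  B7 = {3, 10, 11, 12}  B8 = {2, 3, 10, 11}  B9 = {2, 3, 10, 13}  B10 = {2, 3, 5, 13}  B11 = {2, 5, 6, 13}  B12 = {5, 6, 7, 13}
Tree: B1–B2, B2–B3, B3–B4, B4–B5, B5–B6, B6–B7, B7–B8, B8–B9, B9–B10, B10–B11, B11–B12

Each bag holds 4 vertices, so the decomposition has width 3, which upper-bounds the treewidth. For the lower bound: the 4 vertex sets {1,4,14}, {9}, {8}, {0,10,11,12} are disjoint, each induces a connected subgraph, and every pair is joined by at least one edge of G. Contracting each set to a single vertex therefore yields K_{4} as a minor, and since treewidth is minor-monotone, tw(G) ≥ tw(K_{4}) = 3. Hence tw(G) = 3 exactly.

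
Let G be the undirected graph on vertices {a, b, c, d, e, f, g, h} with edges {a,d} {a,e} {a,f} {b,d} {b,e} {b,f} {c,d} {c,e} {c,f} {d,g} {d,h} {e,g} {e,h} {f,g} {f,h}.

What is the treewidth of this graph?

A width-3 tree decomposition is:
Bags: B1 = {b, d, e, f}  B2 = {c, d, e, f}  B3 = {d, e, f, g}  B4 = {a, d, e, f}  B5 = {d, e, f, h}
Tree: B1–B2, B2–B3, B3–B4, B4–B5
Each bag holds 4 vertices, so the decomposition has width 3, which upper-bounds the treewidth. For the lower bound: the 4 vertex sets {b,d}, {c,e}, {f}, {g} are disjoint, each induces a connected subgraph, and every pair is joined by at least one edge of G. Contracting each set to a single vertex therefore yields K_{4} as a minor, and since treewidth is minor-monotone, tw(G) ≥ tw(K_{4}) = 3. Combining the bounds, tw(G) = 3.

3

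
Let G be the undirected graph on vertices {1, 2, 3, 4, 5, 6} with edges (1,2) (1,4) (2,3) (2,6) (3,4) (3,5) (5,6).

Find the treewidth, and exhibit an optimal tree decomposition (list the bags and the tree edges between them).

Treewidth 2.
One optimal decomposition is:
Bags: B1 = {1, 3, 4}  B2 = {1, 2, 3}  B3 = {2, 3, 5}  B4 = {2, 5, 6}
Tree: B1–B2, B2–B3, B3–B4

Each bag holds 3 vertices, so the decomposition has width 2, which upper-bounds the treewidth. For the lower bound, G contains the cycle 4–1–2–3–4, so G is not a forest; only forests have treewidth ≤ 1, hence tw(G) ≥ 2. Hence tw(G) = 2 exactly.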